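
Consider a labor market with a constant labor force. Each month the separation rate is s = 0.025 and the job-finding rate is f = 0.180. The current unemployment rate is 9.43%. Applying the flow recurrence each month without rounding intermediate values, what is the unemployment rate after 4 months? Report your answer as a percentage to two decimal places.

Unemployment rate after four months ≈ 11.09%.

With a fixed labor force, u_{t+1} = u_t + s·(1−u_t) − f·u_t = u_t·(1−s−f) + s.
Here 1−s−f = 0.795 and s = 0.025.
u_1 = 0.094300 × 0.795 + 0.025 = 0.099968.
u_2 = 0.099968 × 0.795 + 0.025 = 0.104475.
u_3 = 0.104475 × 0.795 + 0.025 = 0.108058.
u_4 = 0.108058 × 0.795 + 0.025 = 0.110906.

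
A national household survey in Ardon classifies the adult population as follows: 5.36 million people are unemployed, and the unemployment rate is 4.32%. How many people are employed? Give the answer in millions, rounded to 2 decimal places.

About 118.71 million are employed.

Labor force = U / u = 5.36 / 0.0432 ≈ 124.07 million.
Employed = labor force − unemployed = 124.07 − 5.36 = 118.71 million.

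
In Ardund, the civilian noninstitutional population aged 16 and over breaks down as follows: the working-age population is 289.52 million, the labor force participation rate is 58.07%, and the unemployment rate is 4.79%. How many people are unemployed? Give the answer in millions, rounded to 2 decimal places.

About 8.05 million are unemployed.

Labor force = 0.5807 × 289.52 = 168.12 million.
Unemployed = 0.0479 × 168.12 ≈ 8.05 million.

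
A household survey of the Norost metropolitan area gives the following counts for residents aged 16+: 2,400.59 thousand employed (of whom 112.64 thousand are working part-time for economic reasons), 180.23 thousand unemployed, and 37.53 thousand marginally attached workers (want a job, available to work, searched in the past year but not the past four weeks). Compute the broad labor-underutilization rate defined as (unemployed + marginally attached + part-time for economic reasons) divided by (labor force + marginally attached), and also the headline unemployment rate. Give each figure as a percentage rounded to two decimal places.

Labor force = 2,400.59 + 180.23 = 2,580.82 thousand.
Numerator = 180.23 + 37.53 + 112.64 = 330.40 thousand.
Denominator = 2,580.82 + 37.53 = 2,618.35 thousand.
Broad rate = 330.40 / 2,618.35 = 12.62%.
Headline unemployment rate = 180.23 / 2,580.82 = 6.98%.

Broad underutilization rate ≈ 12.62%; headline unemployment rate ≈ 6.98%.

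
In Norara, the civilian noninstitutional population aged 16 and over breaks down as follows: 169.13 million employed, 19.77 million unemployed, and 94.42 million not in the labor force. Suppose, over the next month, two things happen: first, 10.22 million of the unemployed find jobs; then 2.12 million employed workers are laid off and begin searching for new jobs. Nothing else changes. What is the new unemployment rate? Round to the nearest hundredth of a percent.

New unemployment rate ≈ 6.18%.

Initially, labor force = 169.13 + 19.77 = 188.90 million, so u = 19.77/188.90 = 10.47%.
After the first change, unemployed falls and employed rises by 10.22; labor force unchanged → E = 179.35, U = 9.55, labor force = 188.90 million.
After the second change, employed falls and unemployed rises by 2.12; labor force unchanged → E = 177.23, U = 11.67, labor force = 188.90 million.
New unemployment rate = 11.67 / 188.90 = 6.18%.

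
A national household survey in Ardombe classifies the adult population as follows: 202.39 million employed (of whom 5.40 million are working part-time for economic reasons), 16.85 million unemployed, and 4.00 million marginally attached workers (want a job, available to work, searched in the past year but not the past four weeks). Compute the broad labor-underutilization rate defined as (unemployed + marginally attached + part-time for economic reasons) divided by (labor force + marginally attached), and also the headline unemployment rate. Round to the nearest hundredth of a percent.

Broad underutilization rate ≈ 11.76%; headline unemployment rate ≈ 7.69%.

Labor force = 202.39 + 16.85 = 219.24 million.
Numerator = 16.85 + 4.00 + 5.40 = 26.25 million.
Denominator = 219.24 + 4.00 = 223.24 million.
Broad rate = 26.25 / 223.24 = 11.76%.
Headline unemployment rate = 16.85 / 219.24 = 7.69%.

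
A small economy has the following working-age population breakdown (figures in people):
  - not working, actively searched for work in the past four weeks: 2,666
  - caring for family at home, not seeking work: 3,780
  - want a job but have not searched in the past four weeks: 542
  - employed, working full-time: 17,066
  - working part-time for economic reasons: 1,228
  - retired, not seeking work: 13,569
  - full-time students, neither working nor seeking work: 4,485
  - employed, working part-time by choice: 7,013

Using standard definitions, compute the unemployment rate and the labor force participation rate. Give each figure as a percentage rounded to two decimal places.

Employed = 17,066 + 1,228 + 7,013 = 25,307 (anyone who worked, including part-time for economic reasons, counts as employed).
Unemployed = 2,666.
Labor force = 25,307 + 2,666 = 27,973.
Not in labor force = 3,780 + 542 + 13,569 + 4,485 = 22,376 (those not working and not actively searching are outside the labor force — including those who want a job but have given up searching).
Civilian working-age population = 27,973 + 22,376 = 50,349.
Unemployment rate = 2,666 / 27,973 = 9.53%.
Labor force participation rate = 27,973 / 50,349 = 55.56%.

Unemployment rate ≈ 9.53%; labor force participation rate ≈ 55.56%.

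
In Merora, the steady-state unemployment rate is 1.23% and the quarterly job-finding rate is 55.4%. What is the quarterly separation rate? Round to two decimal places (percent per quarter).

From u* = s/(s+f): s = u·f/(1−u).
s = 0.0123 × 55.4 / (1 − 0.0123) = 0.6814 / 0.9877 ≈ 0.69% per quarter.

Separation rate ≈ 0.69% per quarter.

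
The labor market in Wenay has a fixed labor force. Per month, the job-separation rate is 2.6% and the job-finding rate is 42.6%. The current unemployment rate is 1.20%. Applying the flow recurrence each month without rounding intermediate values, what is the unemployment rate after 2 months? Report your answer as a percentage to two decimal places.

Unemployment rate after two months ≈ 4.39%.

With a fixed labor force, u_{t+1} = u_t + s·(1−u_t) − f·u_t = u_t·(1−s−f) + s.
Here 1−s−f = 0.548 and s = 0.026.
u_1 = 0.012000 × 0.548 + 0.026 = 0.032576.
u_2 = 0.032576 × 0.548 + 0.026 = 0.043852.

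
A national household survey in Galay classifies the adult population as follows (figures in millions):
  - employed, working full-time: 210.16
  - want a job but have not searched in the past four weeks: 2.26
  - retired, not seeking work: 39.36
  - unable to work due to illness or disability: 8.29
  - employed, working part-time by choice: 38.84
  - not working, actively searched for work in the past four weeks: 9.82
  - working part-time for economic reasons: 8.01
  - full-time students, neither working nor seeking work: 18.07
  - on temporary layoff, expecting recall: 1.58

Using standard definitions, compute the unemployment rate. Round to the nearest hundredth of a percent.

Employed = 210.16 + 38.84 + 8.01 = 257.01 million (anyone who worked, including part-time for economic reasons, counts as employed).
Unemployed = 9.82 + 1.58 = 11.40 million (jobless and actively searching, or on temporary layoff).
Labor force = 257.01 + 11.40 = 268.41 million.
Unemployment rate = 11.40 / 268.41 = 4.25%.

Unemployment rate ≈ 4.25%.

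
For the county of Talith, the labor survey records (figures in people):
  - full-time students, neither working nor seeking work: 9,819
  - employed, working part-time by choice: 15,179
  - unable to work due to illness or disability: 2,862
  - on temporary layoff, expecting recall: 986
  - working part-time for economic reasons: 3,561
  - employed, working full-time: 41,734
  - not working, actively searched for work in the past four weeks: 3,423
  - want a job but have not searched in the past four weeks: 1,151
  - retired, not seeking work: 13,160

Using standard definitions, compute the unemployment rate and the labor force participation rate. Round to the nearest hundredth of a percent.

Unemployment rate ≈ 6.80%; labor force participation rate ≈ 70.62%.

Employed = 15,179 + 3,561 + 41,734 = 60,474 (anyone who worked, including part-time for economic reasons, counts as employed).
Unemployed = 986 + 3,423 = 4,409 (jobless and actively searching, or on temporary layoff).
Labor force = 60,474 + 4,409 = 64,883.
Not in labor force = 9,819 + 2,862 + 1,151 + 13,160 = 26,992 (those not working and not actively searching are outside the labor force — including those who want a job but have given up searching).
Civilian working-age population = 64,883 + 26,992 = 91,875.
Unemployment rate = 4,409 / 64,883 = 6.80%.
Labor force participation rate = 64,883 / 91,875 = 70.62%.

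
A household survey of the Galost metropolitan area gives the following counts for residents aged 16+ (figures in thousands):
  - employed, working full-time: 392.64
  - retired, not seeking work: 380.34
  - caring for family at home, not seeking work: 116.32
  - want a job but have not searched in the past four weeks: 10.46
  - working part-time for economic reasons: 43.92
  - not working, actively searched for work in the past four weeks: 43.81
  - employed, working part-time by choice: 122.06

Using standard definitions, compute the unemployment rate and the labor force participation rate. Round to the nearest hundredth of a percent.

Employed = 392.64 + 43.92 + 122.06 = 558.62 thousand (anyone who worked, including part-time for economic reasons, counts as employed).
Unemployed = 43.81 thousand.
Labor force = 558.62 + 43.81 = 602.43 thousand.
Not in labor force = 380.34 + 116.32 + 10.46 = 507.12 thousand (those not working and not actively searching are outside the labor force — including those who want a job but have given up searching).
Civilian working-age population = 602.43 + 507.12 = 1,109.55 thousand.
Unemployment rate = 43.81 / 602.43 = 7.27%.
Labor force participation rate = 602.43 / 1,109.55 = 54.29%.

Unemployment rate ≈ 7.27%; labor force participation rate ≈ 54.29%.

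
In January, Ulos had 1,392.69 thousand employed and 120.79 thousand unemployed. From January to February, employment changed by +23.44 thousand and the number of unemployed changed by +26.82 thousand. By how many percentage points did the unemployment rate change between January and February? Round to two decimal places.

The unemployment rate changed by +1.46 percentage points.

January: labor force = 1,392.69 + 120.79 = 1,513.48; u = 120.79/1,513.48 = 7.98%.
February: labor force = 1,416.13 + 147.61 = 1,563.74; u = 147.61/1,563.74 = 9.44%.
Change = 9.44% − 7.98% = +1.46 pp.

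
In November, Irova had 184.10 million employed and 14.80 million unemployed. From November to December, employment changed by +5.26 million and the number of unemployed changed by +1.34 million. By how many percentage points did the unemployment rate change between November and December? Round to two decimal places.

The unemployment rate changed by +0.41 percentage points.

November: labor force = 184.10 + 14.80 = 198.90; u = 14.80/198.90 = 7.44%.
December: labor force = 189.36 + 16.14 = 205.50; u = 16.14/205.50 = 7.85%.
Change = 7.85% − 7.44% = +0.41 pp.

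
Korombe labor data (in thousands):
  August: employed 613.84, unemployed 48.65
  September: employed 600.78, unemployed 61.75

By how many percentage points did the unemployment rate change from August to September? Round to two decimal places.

August: labor force = 613.84 + 48.65 = 662.49; u = 48.65/662.49 = 7.34%.
September: labor force = 600.78 + 61.75 = 662.53; u = 61.75/662.53 = 9.32%.
Change = 9.32% − 7.34% = +1.98 pp.

The unemployment rate changed by +1.98 percentage points.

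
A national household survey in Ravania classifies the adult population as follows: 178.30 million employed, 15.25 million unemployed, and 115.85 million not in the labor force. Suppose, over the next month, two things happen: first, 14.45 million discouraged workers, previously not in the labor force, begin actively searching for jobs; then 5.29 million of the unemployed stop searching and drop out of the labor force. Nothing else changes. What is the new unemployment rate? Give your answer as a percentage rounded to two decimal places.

New unemployment rate ≈ 12.04%.

Initially, labor force = 178.30 + 15.25 = 193.55 million, so u = 15.25/193.55 = 7.88%.
After the first change, unemployed and labor force both rise by 14.45 → E = 178.30, U = 29.70, labor force = 208.00 million.
After the second change, unemployed and labor force both fall by 5.29 → E = 178.30, U = 24.41, labor force = 202.71 million.
New unemployment rate = 24.41 / 202.71 = 12.04%.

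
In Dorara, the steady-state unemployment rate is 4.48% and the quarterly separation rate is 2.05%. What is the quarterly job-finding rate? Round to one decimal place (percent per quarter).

From u* = s/(s+f): f = s·(1−u)/u.
f = 2.05 × (1 − 0.0448) / 0.0448 = 1.9582 / 0.0448 ≈ 43.7% per quarter.

Job-finding rate ≈ 43.7% per quarter.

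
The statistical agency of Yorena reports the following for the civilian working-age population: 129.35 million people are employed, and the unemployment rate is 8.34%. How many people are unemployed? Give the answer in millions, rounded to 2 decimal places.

About 11.77 million are unemployed.

Let U be the number unemployed. The labor force is E + U, and U/(E+U) = 0.0834.
So U = 0.0834 × 129.35 / (1 − 0.0834) = 10.7878 / 0.9166 ≈ 11.77 million.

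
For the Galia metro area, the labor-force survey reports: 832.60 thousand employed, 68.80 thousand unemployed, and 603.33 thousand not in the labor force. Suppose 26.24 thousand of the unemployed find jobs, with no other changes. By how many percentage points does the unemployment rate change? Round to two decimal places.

Initially, labor force = 832.60 + 68.80 = 901.40 thousand, so u = 68.80/901.40 = 7.63%.
After the change, unemployed falls and employed rises by 26.24; labor force unchanged → E = 858.84, U = 42.56, labor force = 901.40 thousand.
New unemployment rate = 42.56 / 901.40 = 4.72%.
Change = 4.72% − 7.63% = −2.91 percentage points.

The unemployment rate changes by −2.91 percentage points.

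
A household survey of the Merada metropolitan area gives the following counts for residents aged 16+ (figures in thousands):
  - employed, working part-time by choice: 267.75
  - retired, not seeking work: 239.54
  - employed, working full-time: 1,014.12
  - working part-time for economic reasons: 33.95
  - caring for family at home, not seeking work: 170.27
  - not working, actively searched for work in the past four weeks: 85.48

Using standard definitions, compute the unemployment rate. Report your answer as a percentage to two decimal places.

Employed = 267.75 + 1,014.12 + 33.95 = 1,315.82 thousand (anyone who worked, including part-time for economic reasons, counts as employed).
Unemployed = 85.48 thousand.
Labor force = 1,315.82 + 85.48 = 1,401.30 thousand.
Unemployment rate = 85.48 / 1,401.30 = 6.10%.

Unemployment rate ≈ 6.10%.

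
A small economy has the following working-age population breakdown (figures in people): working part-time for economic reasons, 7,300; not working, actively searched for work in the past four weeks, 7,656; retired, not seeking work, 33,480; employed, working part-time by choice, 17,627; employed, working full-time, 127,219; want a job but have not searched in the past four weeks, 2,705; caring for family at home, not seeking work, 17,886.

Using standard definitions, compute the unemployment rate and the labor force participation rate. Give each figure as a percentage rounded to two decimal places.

Employed = 7,300 + 17,627 + 127,219 = 152,146 (anyone who worked, including part-time for economic reasons, counts as employed).
Unemployed = 7,656.
Labor force = 152,146 + 7,656 = 159,802.
Not in labor force = 33,480 + 2,705 + 17,886 = 54,071 (those not working and not actively searching are outside the labor force — including those who want a job but have given up searching).
Civilian working-age population = 159,802 + 54,071 = 213,873.
Unemployment rate = 7,656 / 159,802 = 4.79%.
Labor force participation rate = 159,802 / 213,873 = 74.72%.

Unemployment rate ≈ 4.79%; labor force participation rate ≈ 74.72%.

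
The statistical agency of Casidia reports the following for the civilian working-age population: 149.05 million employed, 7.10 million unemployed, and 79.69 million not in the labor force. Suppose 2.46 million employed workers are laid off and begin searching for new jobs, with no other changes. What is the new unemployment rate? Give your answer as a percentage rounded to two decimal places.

New unemployment rate ≈ 6.12%.

Initially, labor force = 149.05 + 7.10 = 156.15 million, so u = 7.10/156.15 = 4.55%.
After the change, employed falls and unemployed rises by 2.46; labor force unchanged → E = 146.59, U = 9.56, labor force = 156.15 million.
New unemployment rate = 9.56 / 156.15 = 6.12%.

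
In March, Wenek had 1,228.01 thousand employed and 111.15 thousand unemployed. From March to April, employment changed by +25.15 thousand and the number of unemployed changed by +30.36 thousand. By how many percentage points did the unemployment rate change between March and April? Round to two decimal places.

The unemployment rate changed by +1.85 percentage points.

March: labor force = 1,228.01 + 111.15 = 1,339.16; u = 111.15/1,339.16 = 8.30%.
April: labor force = 1,253.16 + 141.51 = 1,394.67; u = 141.51/1,394.67 = 10.15%.
Change = 10.15% − 8.30% = +1.85 pp.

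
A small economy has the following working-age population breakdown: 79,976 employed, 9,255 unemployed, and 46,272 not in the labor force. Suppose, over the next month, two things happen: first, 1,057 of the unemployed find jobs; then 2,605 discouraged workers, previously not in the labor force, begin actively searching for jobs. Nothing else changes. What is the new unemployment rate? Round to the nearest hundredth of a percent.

New unemployment rate ≈ 11.76%.

Initially, labor force = 79,976 + 9,255 = 89,231, so u = 9,255/89,231 = 10.37%.
After the first change, unemployed falls and employed rises by 1,057; labor force unchanged → E = 81,033, U = 8,198, labor force = 89,231.
After the second change, unemployed and labor force both rise by 2,605 → E = 81,033, U = 10,803, labor force = 91,836.
New unemployment rate = 10,803 / 91,836 = 11.76%.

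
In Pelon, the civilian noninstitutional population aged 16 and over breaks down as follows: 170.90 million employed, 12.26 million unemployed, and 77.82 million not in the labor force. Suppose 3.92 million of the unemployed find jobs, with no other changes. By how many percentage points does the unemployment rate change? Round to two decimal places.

Initially, labor force = 170.90 + 12.26 = 183.16 million, so u = 12.26/183.16 = 6.69%.
After the change, unemployed falls and employed rises by 3.92; labor force unchanged → E = 174.82, U = 8.34, labor force = 183.16 million.
New unemployment rate = 8.34 / 183.16 = 4.55%.
Change = 4.55% − 6.69% = −2.14 percentage points.

The unemployment rate changes by −2.14 percentage points.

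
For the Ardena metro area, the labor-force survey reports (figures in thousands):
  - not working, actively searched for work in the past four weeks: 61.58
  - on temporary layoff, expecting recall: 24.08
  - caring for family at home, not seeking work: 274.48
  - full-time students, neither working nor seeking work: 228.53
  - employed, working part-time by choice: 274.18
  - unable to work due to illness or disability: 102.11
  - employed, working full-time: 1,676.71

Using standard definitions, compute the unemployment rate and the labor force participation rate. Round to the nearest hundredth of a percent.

Unemployment rate ≈ 4.21%; labor force participation rate ≈ 77.09%.

Employed = 274.18 + 1,676.71 = 1,950.89 thousand.
Unemployed = 61.58 + 24.08 = 85.66 thousand (jobless and actively searching, or on temporary layoff).
Labor force = 1,950.89 + 85.66 = 2,036.55 thousand.
Not in labor force = 274.48 + 228.53 + 102.11 = 605.12 thousand (those not working and not actively searching are outside the labor force).
Civilian working-age population = 2,036.55 + 605.12 = 2,641.67 thousand.
Unemployment rate = 85.66 / 2,036.55 = 4.21%.
Labor force participation rate = 2,036.55 / 2,641.67 = 77.09%.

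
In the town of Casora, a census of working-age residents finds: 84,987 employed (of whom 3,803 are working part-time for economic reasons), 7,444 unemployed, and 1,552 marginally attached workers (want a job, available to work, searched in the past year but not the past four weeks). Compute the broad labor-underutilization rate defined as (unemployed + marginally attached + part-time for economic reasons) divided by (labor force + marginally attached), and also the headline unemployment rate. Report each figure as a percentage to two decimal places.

Broad underutilization rate ≈ 13.62%; headline unemployment rate ≈ 8.05%.

Labor force = 84,987 + 7,444 = 92,431.
Numerator = 7,444 + 1,552 + 3,803 = 12,799.
Denominator = 92,431 + 1,552 = 93,983.
Broad rate = 12,799 / 93,983 = 13.62%.
Headline unemployment rate = 7,444 / 92,431 = 8.05%.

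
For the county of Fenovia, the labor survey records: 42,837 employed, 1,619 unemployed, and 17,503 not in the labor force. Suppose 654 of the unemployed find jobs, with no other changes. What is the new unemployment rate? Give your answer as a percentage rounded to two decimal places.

Initially, labor force = 42,837 + 1,619 = 44,456, so u = 1,619/44,456 = 3.64%.
After the change, unemployed falls and employed rises by 654; labor force unchanged → E = 43,491, U = 965, labor force = 44,456.
New unemployment rate = 965 / 44,456 = 2.17%.

New unemployment rate ≈ 2.17%.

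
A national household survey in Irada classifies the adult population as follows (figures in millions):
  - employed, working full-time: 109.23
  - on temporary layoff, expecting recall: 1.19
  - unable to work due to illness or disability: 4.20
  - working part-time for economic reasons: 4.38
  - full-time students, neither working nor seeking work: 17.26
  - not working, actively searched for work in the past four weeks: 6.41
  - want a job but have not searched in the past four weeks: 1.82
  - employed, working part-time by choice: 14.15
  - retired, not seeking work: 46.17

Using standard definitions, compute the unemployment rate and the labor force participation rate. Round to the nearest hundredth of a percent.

Unemployment rate ≈ 5.61%; labor force participation rate ≈ 66.09%.

Employed = 109.23 + 4.38 + 14.15 = 127.76 million (anyone who worked, including part-time for economic reasons, counts as employed).
Unemployed = 1.19 + 6.41 = 7.60 million (jobless and actively searching, or on temporary layoff).
Labor force = 127.76 + 7.60 = 135.36 million.
Not in labor force = 4.20 + 17.26 + 1.82 + 46.17 = 69.45 million (those not working and not actively searching are outside the labor force — including those who want a job but have given up searching).
Civilian working-age population = 135.36 + 69.45 = 204.81 million.
Unemployment rate = 7.60 / 135.36 = 5.61%.
Labor force participation rate = 135.36 / 204.81 = 66.09%.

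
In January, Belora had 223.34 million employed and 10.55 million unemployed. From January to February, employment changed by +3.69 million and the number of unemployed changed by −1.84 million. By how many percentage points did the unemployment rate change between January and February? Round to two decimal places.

The unemployment rate changed by −0.82 percentage points.

January: labor force = 223.34 + 10.55 = 233.89; u = 10.55/233.89 = 4.51%.
February: labor force = 227.03 + 8.71 = 235.74; u = 8.71/235.74 = 3.69%.
Change = 3.69% − 4.51% = −0.82 pp.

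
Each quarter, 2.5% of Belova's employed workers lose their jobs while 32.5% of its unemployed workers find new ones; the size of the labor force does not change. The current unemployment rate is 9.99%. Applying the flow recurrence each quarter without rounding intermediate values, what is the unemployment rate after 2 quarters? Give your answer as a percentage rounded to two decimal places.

Unemployment rate after two quarters ≈ 8.35%.

With a fixed labor force, u_{t+1} = u_t + s·(1−u_t) − f·u_t = u_t·(1−s−f) + s.
Here 1−s−f = 0.650 and s = 0.025.
u_1 = 0.099900 × 0.650 + 0.025 = 0.089935.
u_2 = 0.089935 × 0.650 + 0.025 = 0.083458.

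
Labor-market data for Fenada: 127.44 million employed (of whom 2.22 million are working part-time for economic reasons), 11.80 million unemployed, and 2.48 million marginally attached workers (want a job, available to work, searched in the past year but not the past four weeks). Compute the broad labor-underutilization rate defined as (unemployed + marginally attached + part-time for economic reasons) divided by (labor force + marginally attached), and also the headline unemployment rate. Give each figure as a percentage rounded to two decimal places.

Labor force = 127.44 + 11.80 = 139.24 million.
Numerator = 11.80 + 2.48 + 2.22 = 16.50 million.
Denominator = 139.24 + 2.48 = 141.72 million.
Broad rate = 16.50 / 141.72 = 11.64%.
Headline unemployment rate = 11.80 / 139.24 = 8.47%.

Broad underutilization rate ≈ 11.64%; headline unemployment rate ≈ 8.47%.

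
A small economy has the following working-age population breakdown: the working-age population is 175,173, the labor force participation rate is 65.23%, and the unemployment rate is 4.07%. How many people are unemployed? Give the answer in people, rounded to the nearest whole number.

About 4,651 are unemployed.

Labor force = 0.6523 × 175,173 = 114,265.
Unemployed = 0.0407 × 114,265 ≈ 4,651.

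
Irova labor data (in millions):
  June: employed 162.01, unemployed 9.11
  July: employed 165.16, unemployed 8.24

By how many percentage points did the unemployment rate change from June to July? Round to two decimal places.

The unemployment rate changed by −0.57 percentage points.

June: labor force = 162.01 + 9.11 = 171.12; u = 9.11/171.12 = 5.32%.
July: labor force = 165.16 + 8.24 = 173.40; u = 8.24/173.40 = 4.75%.
Change = 4.75% − 5.32% = −0.57 pp.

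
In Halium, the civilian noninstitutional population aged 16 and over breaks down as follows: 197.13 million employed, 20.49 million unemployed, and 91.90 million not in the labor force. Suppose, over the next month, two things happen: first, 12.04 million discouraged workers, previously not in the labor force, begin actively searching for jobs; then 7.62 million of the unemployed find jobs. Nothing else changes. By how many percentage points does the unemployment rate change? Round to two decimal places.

Initially, labor force = 197.13 + 20.49 = 217.62 million, so u = 20.49/217.62 = 9.42%.
After the first change, unemployed and labor force both rise by 12.04 → E = 197.13, U = 32.53, labor force = 229.66 million.
After the second change, unemployed falls and employed rises by 7.62; labor force unchanged → E = 204.75, U = 24.91, labor force = 229.66 million.
New unemployment rate = 24.91 / 229.66 = 10.85%.
Change = 10.85% − 9.42% = +1.43 percentage points.

The unemployment rate changes by +1.43 percentage points.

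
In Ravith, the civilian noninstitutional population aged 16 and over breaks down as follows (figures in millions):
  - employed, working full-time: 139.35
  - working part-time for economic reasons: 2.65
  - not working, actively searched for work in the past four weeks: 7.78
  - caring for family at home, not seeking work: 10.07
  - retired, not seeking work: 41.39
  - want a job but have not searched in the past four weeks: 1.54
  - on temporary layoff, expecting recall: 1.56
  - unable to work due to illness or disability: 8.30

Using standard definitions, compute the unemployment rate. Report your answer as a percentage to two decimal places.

Employed = 139.35 + 2.65 = 142.00 million (anyone who worked, including part-time for economic reasons, counts as employed).
Unemployed = 7.78 + 1.56 = 9.34 million (jobless and actively searching, or on temporary layoff).
Labor force = 142.00 + 9.34 = 151.34 million.
Unemployment rate = 9.34 / 151.34 = 6.17%.

Unemployment rate ≈ 6.17%.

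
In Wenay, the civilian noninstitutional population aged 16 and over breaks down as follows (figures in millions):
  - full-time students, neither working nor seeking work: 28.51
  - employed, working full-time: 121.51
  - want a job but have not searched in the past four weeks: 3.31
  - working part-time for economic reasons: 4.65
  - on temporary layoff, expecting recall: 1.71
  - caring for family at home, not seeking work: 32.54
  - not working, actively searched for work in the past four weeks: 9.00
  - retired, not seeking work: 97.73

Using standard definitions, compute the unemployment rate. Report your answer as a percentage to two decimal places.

Unemployment rate ≈ 7.82%.

Employed = 121.51 + 4.65 = 126.16 million (anyone who worked, including part-time for economic reasons, counts as employed).
Unemployed = 1.71 + 9.00 = 10.71 million (jobless and actively searching, or on temporary layoff).
Labor force = 126.16 + 10.71 = 136.87 million.
Unemployment rate = 10.71 / 136.87 = 7.82%.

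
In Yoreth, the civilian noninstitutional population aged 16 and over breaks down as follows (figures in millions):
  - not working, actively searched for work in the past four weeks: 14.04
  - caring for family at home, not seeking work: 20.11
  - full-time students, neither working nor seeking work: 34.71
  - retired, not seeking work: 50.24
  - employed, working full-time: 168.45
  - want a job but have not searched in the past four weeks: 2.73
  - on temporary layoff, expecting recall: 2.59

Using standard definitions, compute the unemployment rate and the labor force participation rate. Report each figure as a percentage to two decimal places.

Unemployment rate ≈ 8.99%; labor force participation rate ≈ 63.20%.

Employed = 168.45 million.
Unemployed = 14.04 + 2.59 = 16.63 million (jobless and actively searching, or on temporary layoff).
Labor force = 168.45 + 16.63 = 185.08 million.
Not in labor force = 20.11 + 34.71 + 50.24 + 2.73 = 107.79 million (those not working and not actively searching are outside the labor force — including those who want a job but have given up searching).
Civilian working-age population = 185.08 + 107.79 = 292.87 million.
Unemployment rate = 16.63 / 185.08 = 8.99%.
Labor force participation rate = 185.08 / 292.87 = 63.20%.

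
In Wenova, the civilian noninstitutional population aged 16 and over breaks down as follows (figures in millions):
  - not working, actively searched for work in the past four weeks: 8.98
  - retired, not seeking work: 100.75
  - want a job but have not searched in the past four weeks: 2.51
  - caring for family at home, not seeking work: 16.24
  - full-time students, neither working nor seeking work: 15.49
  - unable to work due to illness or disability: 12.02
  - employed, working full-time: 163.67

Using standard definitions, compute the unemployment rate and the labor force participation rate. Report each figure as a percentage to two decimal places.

Employed = 163.67 million.
Unemployed = 8.98 million.
Labor force = 163.67 + 8.98 = 172.65 million.
Not in labor force = 100.75 + 2.51 + 16.24 + 15.49 + 12.02 = 147.01 million (those not working and not actively searching are outside the labor force — including those who want a job but have given up searching).
Civilian working-age population = 172.65 + 147.01 = 319.66 million.
Unemployment rate = 8.98 / 172.65 = 5.20%.
Labor force participation rate = 172.65 / 319.66 = 54.01%.

Unemployment rate ≈ 5.20%; labor force participation rate ≈ 54.01%.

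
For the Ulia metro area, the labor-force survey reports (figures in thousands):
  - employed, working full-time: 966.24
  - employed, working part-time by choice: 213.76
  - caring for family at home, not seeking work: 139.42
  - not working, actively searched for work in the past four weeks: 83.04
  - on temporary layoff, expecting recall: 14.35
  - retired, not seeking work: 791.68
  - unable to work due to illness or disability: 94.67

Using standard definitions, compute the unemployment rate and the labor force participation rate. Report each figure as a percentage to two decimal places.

Employed = 966.24 + 213.76 = 1,180.00 thousand.
Unemployed = 83.04 + 14.35 = 97.39 thousand (jobless and actively searching, or on temporary layoff).
Labor force = 1,180.00 + 97.39 = 1,277.39 thousand.
Not in labor force = 139.42 + 791.68 + 94.67 = 1,025.77 thousand (those not working and not actively searching are outside the labor force).
Civilian working-age population = 1,277.39 + 1,025.77 = 2,303.16 thousand.
Unemployment rate = 97.39 / 1,277.39 = 7.62%.
Labor force participation rate = 1,277.39 / 2,303.16 = 55.46%.

Unemployment rate ≈ 7.62%; labor force participation rate ≈ 55.46%.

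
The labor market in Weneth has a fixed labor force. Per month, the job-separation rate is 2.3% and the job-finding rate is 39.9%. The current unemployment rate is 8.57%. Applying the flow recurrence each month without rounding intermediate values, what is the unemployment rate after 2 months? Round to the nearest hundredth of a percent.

With a fixed labor force, u_{t+1} = u_t + s·(1−u_t) − f·u_t = u_t·(1−s−f) + s.
Here 1−s−f = 0.578 and s = 0.023.
u_1 = 0.085700 × 0.578 + 0.023 = 0.072535.
u_2 = 0.072535 × 0.578 + 0.023 = 0.064925.

Unemployment rate after two months ≈ 6.49%.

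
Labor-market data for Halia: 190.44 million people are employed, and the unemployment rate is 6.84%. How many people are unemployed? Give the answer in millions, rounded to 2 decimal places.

Let U be the number unemployed. The labor force is E + U, and U/(E+U) = 0.0684.
So U = 0.0684 × 190.44 / (1 − 0.0684) = 13.0261 / 0.9316 ≈ 13.98 million.

About 13.98 million are unemployed.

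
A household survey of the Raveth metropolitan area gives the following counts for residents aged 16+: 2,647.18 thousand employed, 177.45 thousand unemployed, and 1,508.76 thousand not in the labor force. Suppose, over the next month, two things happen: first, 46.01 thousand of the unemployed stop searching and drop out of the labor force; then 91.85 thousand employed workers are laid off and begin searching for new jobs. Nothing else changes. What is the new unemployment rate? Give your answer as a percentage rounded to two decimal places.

Initially, labor force = 2,647.18 + 177.45 = 2,824.63 thousand, so u = 177.45/2,824.63 = 6.28%.
After the first change, unemployed and labor force both fall by 46.01 → E = 2,647.18, U = 131.44, labor force = 2,778.62 thousand.
After the second change, employed falls and unemployed rises by 91.85; labor force unchanged → E = 2,555.33, U = 223.29, labor force = 2,778.62 thousand.
New unemployment rate = 223.29 / 2,778.62 = 8.04%.

New unemployment rate ≈ 8.04%.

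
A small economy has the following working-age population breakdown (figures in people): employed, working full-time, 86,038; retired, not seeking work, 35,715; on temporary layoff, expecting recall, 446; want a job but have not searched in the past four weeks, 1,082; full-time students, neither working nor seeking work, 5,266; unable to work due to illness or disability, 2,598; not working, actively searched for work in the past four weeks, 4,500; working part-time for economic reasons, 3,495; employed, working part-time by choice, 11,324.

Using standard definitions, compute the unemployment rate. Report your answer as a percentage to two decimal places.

Unemployment rate ≈ 4.67%.

Employed = 86,038 + 3,495 + 11,324 = 100,857 (anyone who worked, including part-time for economic reasons, counts as employed).
Unemployed = 446 + 4,500 = 4,946 (jobless and actively searching, or on temporary layoff).
Labor force = 100,857 + 4,946 = 105,803.
Unemployment rate = 4,946 / 105,803 = 4.67%.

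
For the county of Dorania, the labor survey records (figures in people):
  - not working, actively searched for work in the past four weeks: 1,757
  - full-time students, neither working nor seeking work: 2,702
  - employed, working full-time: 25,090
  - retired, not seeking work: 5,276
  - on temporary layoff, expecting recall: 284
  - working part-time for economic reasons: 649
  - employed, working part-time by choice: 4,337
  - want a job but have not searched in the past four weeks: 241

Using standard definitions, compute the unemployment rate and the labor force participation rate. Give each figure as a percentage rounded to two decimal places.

Unemployment rate ≈ 6.35%; labor force participation rate ≈ 79.62%.

Employed = 25,090 + 649 + 4,337 = 30,076 (anyone who worked, including part-time for economic reasons, counts as employed).
Unemployed = 1,757 + 284 = 2,041 (jobless and actively searching, or on temporary layoff).
Labor force = 30,076 + 2,041 = 32,117.
Not in labor force = 2,702 + 5,276 + 241 = 8,219 (those not working and not actively searching are outside the labor force — including those who want a job but have given up searching).
Civilian working-age population = 32,117 + 8,219 = 40,336.
Unemployment rate = 2,041 / 32,117 = 6.35%.
Labor force participation rate = 32,117 / 40,336 = 79.62%.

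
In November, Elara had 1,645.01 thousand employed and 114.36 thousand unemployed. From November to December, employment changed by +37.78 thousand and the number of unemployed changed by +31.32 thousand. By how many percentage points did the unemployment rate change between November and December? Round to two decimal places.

The unemployment rate changed by +1.47 percentage points.

November: labor force = 1,645.01 + 114.36 = 1,759.37; u = 114.36/1,759.37 = 6.50%.
December: labor force = 1,682.79 + 145.68 = 1,828.47; u = 145.68/1,828.47 = 7.97%.
Change = 7.97% − 6.50% = +1.47 pp.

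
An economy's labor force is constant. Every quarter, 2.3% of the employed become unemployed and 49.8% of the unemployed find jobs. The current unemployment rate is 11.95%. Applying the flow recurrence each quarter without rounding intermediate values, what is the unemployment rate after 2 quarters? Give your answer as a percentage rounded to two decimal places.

Unemployment rate after two quarters ≈ 6.14%.

With a fixed labor force, u_{t+1} = u_t + s·(1−u_t) − f·u_t = u_t·(1−s−f) + s.
Here 1−s−f = 0.479 and s = 0.023.
u_1 = 0.119500 × 0.479 + 0.023 = 0.080240.
u_2 = 0.080240 × 0.479 + 0.023 = 0.061435.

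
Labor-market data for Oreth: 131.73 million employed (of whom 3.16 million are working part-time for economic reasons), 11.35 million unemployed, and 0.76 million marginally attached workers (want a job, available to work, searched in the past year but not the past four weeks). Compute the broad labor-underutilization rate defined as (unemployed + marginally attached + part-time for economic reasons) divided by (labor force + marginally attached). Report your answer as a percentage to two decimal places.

Labor force = 131.73 + 11.35 = 143.08 million.
Numerator = 11.35 + 0.76 + 3.16 = 15.27 million.
Denominator = 143.08 + 0.76 = 143.84 million.
Broad rate = 15.27 / 143.84 = 10.62%.

Broad underutilization rate ≈ 10.62%.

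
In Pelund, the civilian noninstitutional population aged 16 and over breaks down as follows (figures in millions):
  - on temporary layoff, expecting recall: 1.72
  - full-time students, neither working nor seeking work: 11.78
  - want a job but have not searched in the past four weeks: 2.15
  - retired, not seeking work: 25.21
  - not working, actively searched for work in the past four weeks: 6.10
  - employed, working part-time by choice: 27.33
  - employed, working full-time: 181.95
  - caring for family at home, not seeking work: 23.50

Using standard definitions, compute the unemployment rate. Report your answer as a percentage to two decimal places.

Unemployment rate ≈ 3.60%.

Employed = 27.33 + 181.95 = 209.28 million.
Unemployed = 1.72 + 6.10 = 7.82 million (jobless and actively searching, or on temporary layoff).
Labor force = 209.28 + 7.82 = 217.10 million.
Unemployment rate = 7.82 / 217.10 = 3.60%.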